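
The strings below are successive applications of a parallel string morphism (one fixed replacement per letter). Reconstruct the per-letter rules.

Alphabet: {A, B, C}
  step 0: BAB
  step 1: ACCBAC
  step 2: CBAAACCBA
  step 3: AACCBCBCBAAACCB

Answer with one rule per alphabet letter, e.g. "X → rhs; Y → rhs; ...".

  step 2 ⇒ step 3: CBAAACCBA ⇒ A·AC·CB·CB·CB·A·A·AC·CB
    A ↦ CB
    B ↦ AC
    C ↦ A

A->CB, B->AC, C->A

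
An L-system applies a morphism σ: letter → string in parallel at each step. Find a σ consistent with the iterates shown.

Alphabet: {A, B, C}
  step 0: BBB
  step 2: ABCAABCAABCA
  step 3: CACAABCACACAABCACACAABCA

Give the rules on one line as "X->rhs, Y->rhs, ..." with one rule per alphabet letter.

A->CA, B->CA, C->AB

  step 2 ⇒ step 3: ABCAABCAABCA ⇒ CA·CA·AB·CA·CA·CA·AB·CA·CA·CA·AB·CA
    A ↦ CA
    B ↦ CA
    C ↦ AB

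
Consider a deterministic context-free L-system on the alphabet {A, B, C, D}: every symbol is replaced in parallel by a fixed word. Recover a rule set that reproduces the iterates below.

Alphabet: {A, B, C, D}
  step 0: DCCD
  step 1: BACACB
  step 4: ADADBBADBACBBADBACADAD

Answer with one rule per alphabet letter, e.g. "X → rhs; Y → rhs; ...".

A->B, B->AD, C->AC, D->B

  step 0 ⇒ step 1: DCCD ⇒ B·AC·AC·B
    C ↦ AC
    D ↦ B
    A ↦ B  (constrained at step 1)
    B ↦ AD  (constrained at step 1)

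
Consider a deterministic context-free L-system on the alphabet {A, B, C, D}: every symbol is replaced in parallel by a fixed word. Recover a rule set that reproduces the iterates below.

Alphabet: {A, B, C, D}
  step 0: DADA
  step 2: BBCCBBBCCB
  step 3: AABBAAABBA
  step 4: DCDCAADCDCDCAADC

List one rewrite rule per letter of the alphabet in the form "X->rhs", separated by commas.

  step 3 ⇒ step 4: AABBAAABBA ⇒ DC·DC·A·A·DC·DC·DC·A·A·DC
    A ↦ DC
    B ↦ A
  step 2 ⇒ step 3: BBCCBBBCCB ⇒ A·A·B·B·A·A·A·B·B·A
    C ↦ B
    D ↦ CC  (constrained at step 0)

A->DC, B->A, C->B, D->CC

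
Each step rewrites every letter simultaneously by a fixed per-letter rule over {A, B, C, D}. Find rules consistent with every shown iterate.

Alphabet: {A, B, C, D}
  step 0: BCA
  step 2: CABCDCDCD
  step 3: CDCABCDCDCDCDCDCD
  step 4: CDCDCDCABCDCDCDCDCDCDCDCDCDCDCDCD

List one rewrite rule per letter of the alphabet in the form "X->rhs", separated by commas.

A->C, B->AB, C->CD, D->CD

  step 3 ⇒ step 4: CDCABCDCDCDCDCDCD ⇒ CD·CD·CD·C·AB·CD·CD·CD·CD·CD·CD·CD·CD·CD·CD·CD·CD
    A ↦ C
    B ↦ AB
    C ↦ CD
    D ↦ CD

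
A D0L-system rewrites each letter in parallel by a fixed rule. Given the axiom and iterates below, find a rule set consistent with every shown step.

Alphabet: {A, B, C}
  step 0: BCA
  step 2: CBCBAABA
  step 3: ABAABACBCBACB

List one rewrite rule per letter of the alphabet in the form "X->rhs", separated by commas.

A->CB, B->A, C->AB

  step 2 ⇒ step 3: CBCBAABA ⇒ AB·A·AB·A·CB·CB·A·CB
    A ↦ CB
    B ↦ A
    C ↦ AB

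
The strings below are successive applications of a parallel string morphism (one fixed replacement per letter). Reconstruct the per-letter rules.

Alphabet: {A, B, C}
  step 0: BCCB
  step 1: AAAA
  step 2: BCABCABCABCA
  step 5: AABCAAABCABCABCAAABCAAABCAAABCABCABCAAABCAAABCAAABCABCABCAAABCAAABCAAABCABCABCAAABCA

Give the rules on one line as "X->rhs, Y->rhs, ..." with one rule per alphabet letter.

A->BCA, B->A, C->A

  step 1 ⇒ step 2: AAAA ⇒ BCA·BCA·BCA·BCA
    A ↦ BCA
  step 0 ⇒ step 1: BCCB ⇒ A·A·A·A
    B ↦ A
  step 0 ⇒ step 1: BCCB ⇒ A·A·A·A
    C ↦ A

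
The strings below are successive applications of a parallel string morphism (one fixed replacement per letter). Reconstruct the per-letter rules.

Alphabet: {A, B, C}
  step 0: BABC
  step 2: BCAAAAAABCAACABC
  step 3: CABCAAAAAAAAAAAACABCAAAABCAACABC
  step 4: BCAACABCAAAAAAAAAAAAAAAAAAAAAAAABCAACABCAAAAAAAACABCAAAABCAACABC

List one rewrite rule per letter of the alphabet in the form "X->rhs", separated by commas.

A->AA, B->CA, C->BC

  step 3 ⇒ step 4: CABCAAAAAAAAAAAACABCAAAABCAACABC ⇒ BC·AA·CA·BC·AA·AA·AA·AA·AA·AA·AA·AA·AA·AA·AA·AA·BC·AA·CA·BC·AA·AA·AA·AA·CA·BC·AA·AA·BC·AA·CA·BC
    A ↦ AA
    B ↦ CA
    C ↦ BC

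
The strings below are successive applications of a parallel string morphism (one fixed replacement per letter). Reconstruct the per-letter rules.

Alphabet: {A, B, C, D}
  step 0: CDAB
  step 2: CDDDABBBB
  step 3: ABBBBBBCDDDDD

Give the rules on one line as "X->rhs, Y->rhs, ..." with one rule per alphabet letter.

A->CD, B->D, C->A, D->BB

  step 2 ⇒ step 3: CDDDABBBB ⇒ A·BB·BB·BB·CD·D·D·D·D
    A ↦ CD
    B ↦ D
    C ↦ A
    D ↦ BB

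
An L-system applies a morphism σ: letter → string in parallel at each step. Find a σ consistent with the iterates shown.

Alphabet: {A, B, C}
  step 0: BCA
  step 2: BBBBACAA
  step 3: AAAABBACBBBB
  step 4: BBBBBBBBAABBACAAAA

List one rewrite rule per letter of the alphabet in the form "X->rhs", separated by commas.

  step 3 ⇒ step 4: AAAABBACBBBB ⇒ BB·BB·BB·BB·A·A·BB·AC·A·A·A·A
    A ↦ BB
    B ↦ A
    C ↦ AC

A->BB, B->A, C->AC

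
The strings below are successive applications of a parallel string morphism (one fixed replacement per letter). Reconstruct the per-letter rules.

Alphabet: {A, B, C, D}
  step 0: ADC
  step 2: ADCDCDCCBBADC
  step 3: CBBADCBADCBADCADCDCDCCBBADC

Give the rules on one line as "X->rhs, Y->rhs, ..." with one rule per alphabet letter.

A->CB, B->DC, C->ADC, D->B

  step 2 ⇒ step 3: ADCDCDCCBBADC ⇒ CB·B·ADC·B·ADC·B·ADC·ADC·DC·DC·CB·B·ADC
    A ↦ CB
    B ↦ DC
    C ↦ ADC
    D ↦ B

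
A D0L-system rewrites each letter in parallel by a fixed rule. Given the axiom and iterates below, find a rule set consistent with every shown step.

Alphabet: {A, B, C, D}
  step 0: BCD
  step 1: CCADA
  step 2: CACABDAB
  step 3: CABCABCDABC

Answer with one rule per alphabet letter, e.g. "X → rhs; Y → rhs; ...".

  step 2 ⇒ step 3: CACABDAB ⇒ CA·B·CA·B·C·DA·B·C
    A ↦ B
    B ↦ C
    C ↦ CA
    D ↦ DA

A->B, B->C, C->CA, D->DA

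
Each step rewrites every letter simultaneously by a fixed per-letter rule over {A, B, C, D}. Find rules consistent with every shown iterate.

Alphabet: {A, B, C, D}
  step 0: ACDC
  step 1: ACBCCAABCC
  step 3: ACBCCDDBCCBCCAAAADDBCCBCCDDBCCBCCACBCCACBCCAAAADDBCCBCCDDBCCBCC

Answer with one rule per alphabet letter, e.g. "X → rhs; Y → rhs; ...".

A->AC, B->DD, C->BCC, D->AA

  step 0 ⇒ step 1: ACDC ⇒ AC·BCC·AA·BCC
    A ↦ AC
    C ↦ BCC
    D ↦ AA
    B ↦ DD  (constrained at step 1)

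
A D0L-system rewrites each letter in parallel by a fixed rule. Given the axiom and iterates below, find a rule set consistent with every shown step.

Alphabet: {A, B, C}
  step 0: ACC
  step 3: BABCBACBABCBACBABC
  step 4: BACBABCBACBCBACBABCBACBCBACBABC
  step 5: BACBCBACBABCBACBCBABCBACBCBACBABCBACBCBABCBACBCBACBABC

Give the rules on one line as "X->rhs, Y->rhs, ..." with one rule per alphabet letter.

  step 4 ⇒ step 5: BACBABCBACBCBACBABCBACBCBACBABC ⇒ BA·C·BC·BA·C·BA·BC·BA·C·BC·BA·BC·BA·C·BC·BA·C·BA·BC·BA·C·BC·BA·BC·BA·C·BC·BA·C·BA·BC
    A ↦ C
    B ↦ BA
    C ↦ BC

A->C, B->BA, C->BC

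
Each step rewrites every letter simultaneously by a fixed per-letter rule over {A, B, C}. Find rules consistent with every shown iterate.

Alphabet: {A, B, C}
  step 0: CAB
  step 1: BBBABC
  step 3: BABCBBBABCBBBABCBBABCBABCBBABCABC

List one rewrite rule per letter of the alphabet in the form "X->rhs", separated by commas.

  step 0 ⇒ step 1: CAB ⇒ BB·B·ABC
    A ↦ B
    B ↦ ABC
    C ↦ BB

A->B, B->ABC, C->BB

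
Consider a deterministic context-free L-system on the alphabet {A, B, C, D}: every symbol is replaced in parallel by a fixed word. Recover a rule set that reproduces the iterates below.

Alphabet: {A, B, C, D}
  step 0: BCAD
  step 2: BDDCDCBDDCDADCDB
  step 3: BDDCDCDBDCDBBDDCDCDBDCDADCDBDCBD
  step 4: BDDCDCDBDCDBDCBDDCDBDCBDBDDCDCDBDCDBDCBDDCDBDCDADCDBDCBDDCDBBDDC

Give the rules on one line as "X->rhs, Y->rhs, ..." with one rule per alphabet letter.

A->DA, B->BD, C->DB, D->DC

  step 3 ⇒ step 4: BDDCDCDBDCDBBDDCDCDBDCDADCDBDCBD ⇒ BD·DC·DC·DB·DC·DB·DC·BD·DC·DB·DC·BD·BD·DC·DC·DB·DC·DB·DC·BD·DC·DB·DC·DA·DC·DB·DC·BD·DC·DB·BD·DC
    A ↦ DA
    B ↦ BD
    C ↦ DB
    D ↦ DC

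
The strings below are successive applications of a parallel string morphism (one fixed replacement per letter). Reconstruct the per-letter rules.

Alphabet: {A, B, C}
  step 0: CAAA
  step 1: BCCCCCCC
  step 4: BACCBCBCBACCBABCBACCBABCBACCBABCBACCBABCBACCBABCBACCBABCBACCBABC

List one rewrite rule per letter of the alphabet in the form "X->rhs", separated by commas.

A->CC, B->BA, C->BC

  step 0 ⇒ step 1: CAAA ⇒ BC·CC·CC·CC
    A ↦ CC
    C ↦ BC
    B ↦ BA  (constrained at step 1)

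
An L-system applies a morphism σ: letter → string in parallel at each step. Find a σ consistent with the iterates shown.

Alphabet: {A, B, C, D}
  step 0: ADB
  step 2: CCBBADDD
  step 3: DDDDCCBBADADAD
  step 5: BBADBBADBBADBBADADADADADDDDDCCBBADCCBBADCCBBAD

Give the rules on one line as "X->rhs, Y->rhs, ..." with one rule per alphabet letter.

A->BB, B->C, C->DD, D->AD

  step 2 ⇒ step 3: CCBBADDD ⇒ DD·DD·C·C·BB·AD·AD·AD
    A ↦ BB
    B ↦ C
    C ↦ DD
    D ↦ AD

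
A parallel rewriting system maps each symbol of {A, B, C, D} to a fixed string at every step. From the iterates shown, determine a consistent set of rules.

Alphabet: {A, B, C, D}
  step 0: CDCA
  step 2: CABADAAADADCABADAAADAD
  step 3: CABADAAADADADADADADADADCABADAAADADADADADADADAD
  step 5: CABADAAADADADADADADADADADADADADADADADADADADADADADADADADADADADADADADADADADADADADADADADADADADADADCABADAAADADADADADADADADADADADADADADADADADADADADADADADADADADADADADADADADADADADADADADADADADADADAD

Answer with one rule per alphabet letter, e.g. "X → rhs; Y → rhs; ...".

A->AD, B->AA, C->CAB, D->AD

  step 2 ⇒ step 3: CABADAAADADCABADAAADAD ⇒ CAB·AD·AA·AD·AD·AD·AD·AD·AD·AD·AD·CAB·AD·AA·AD·AD·AD·AD·AD·AD·AD·AD
    A ↦ AD
    B ↦ AA
    C ↦ CAB
    D ↦ AD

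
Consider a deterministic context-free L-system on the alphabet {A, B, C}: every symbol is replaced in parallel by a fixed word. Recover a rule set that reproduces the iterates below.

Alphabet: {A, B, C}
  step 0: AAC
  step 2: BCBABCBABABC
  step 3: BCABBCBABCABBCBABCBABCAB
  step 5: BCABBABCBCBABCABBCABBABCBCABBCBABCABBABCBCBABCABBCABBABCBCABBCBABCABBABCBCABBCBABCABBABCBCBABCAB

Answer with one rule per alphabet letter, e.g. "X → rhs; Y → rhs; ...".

A->BA, B->BC, C->AB

  step 2 ⇒ step 3: BCBABCBABABC ⇒ BC·AB·BC·BA·BC·AB·BC·BA·BC·BA·BC·AB
    A ↦ BA
    B ↦ BC
    C ↦ AB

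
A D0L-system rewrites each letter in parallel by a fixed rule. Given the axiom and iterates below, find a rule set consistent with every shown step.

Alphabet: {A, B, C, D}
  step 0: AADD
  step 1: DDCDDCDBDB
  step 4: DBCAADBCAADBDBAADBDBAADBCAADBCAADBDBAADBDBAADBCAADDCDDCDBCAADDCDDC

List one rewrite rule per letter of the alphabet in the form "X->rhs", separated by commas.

A->DDC, B->C, C->AA, D->DB

  step 0 ⇒ step 1: AADD ⇒ DDC·DDC·DB·DB
    A ↦ DDC
    D ↦ DB
    B ↦ C  (constrained at step 1)
    C ↦ AA  (constrained at step 1)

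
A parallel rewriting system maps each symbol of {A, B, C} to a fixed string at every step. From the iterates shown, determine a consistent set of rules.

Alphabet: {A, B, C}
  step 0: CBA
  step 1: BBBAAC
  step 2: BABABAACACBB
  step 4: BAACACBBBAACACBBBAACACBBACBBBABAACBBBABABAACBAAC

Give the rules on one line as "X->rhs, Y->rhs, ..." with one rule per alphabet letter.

A->AC, B->BA, C->BB

  step 1 ⇒ step 2: BBBAAC ⇒ BA·BA·BA·AC·AC·BB
    A ↦ AC
    B ↦ BA
    C ↦ BB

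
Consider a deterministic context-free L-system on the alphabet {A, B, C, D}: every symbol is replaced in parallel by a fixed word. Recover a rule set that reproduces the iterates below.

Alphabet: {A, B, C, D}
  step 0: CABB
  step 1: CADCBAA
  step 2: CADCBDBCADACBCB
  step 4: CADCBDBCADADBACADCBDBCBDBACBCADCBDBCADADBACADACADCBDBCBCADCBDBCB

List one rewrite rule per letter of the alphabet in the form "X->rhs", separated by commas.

  step 1 ⇒ step 2: CADCBAA ⇒ CAD·CB·DB·CAD·A·CB·CB
    A ↦ CB
    B ↦ A
    C ↦ CAD
    D ↦ DB

A->CB, B->A, C->CAD, D->DB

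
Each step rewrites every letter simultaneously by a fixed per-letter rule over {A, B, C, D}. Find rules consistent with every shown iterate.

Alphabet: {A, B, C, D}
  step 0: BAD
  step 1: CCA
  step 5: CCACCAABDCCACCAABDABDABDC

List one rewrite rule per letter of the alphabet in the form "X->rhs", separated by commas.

  step 0 ⇒ step 1: BAD ⇒ C·C·A
    A ↦ C
    B ↦ C
    D ↦ A
    C ↦ ABD  (constrained at step 1)

A->C, B->C, C->ABD, D->A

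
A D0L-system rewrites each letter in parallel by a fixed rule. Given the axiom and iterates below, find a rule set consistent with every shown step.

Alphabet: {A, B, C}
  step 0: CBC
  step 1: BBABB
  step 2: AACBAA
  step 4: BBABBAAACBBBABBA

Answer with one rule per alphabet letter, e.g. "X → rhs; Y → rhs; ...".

A->CB, B->A, C->BB

  step 1 ⇒ step 2: BBABB ⇒ A·A·CB·A·A
    A ↦ CB
    B ↦ A
  step 0 ⇒ step 1: CBC ⇒ BB·A·BB
    C ↦ BB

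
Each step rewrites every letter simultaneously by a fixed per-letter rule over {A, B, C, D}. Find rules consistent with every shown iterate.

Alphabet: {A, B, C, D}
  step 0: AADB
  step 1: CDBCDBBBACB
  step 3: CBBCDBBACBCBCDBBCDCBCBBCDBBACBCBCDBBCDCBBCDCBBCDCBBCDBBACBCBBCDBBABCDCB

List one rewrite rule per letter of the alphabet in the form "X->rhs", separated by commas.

  step 0 ⇒ step 1: AADB ⇒ CDB·CDB·BBA·CB
    A ↦ CDB
    B ↦ CB
    D ↦ BBA
    C ↦ BCD  (constrained at step 1)

A->CDB, B->CB, C->BCD, D->BBA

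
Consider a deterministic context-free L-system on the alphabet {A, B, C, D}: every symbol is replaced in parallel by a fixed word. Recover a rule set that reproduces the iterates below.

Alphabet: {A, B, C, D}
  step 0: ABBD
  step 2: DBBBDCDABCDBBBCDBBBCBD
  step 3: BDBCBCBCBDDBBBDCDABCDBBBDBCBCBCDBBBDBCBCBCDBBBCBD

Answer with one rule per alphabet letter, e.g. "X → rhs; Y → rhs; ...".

  step 2 ⇒ step 3: DBBBDCDABCDBBBCDBBBCBD ⇒ BD·BC·BC·BC·BD·DBB·BD·CDA·BC·DBB·BD·BC·BC·BC·DBB·BD·BC·BC·BC·DBB·BC·BD
    A ↦ CDA
    B ↦ BC
    C ↦ DBB
    D ↦ BD

A->CDA, B->BC, C->DBB, D->BD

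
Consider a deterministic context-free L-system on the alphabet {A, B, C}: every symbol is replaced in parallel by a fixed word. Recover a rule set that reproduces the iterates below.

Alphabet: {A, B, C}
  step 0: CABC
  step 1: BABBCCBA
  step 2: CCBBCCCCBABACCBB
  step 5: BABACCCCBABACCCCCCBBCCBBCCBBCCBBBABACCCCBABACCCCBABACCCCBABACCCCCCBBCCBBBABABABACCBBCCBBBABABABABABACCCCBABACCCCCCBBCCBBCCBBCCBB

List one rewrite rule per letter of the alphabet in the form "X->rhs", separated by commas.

  step 1 ⇒ step 2: BABBCCBA ⇒ CC·BB·CC·CC·BA·BA·CC·BB
    A ↦ BB
    B ↦ CC
    C ↦ BA

A->BB, B->CC, C->BA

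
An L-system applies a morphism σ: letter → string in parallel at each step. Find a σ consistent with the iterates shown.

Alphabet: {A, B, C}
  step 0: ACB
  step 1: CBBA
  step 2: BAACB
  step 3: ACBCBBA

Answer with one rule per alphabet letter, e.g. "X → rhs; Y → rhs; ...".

  step 2 ⇒ step 3: BAACB ⇒ A·CB·CB·B·A
    A ↦ CB
    B ↦ A
    C ↦ B

A->CB, B->A, C->B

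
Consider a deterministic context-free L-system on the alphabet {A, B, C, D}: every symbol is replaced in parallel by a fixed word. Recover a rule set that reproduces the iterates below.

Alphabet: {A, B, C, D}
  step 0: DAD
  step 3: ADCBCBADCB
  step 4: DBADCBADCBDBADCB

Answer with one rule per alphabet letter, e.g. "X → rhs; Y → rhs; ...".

  step 3 ⇒ step 4: ADCBCBADCB ⇒ D·B·AD·CB·AD·CB·D·B·AD·CB
    A ↦ D
    B ↦ CB
    C ↦ AD
    D ↦ B

A->D, B->CB, C->AD, D->B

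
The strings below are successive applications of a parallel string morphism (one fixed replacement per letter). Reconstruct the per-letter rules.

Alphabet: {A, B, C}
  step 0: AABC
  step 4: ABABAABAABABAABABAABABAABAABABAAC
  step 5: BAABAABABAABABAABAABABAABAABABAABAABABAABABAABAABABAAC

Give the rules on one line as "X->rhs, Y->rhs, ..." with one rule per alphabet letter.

  step 4 ⇒ step 5: ABABAABAABABAABABAABABAABAABABAAC ⇒ BA·A·BA·A·BA·BA·A·BA·BA·A·BA·A·BA·BA·A·BA·A·BA·BA·A·BA·A·BA·BA·A·BA·BA·A·BA·A·BA·BA·AC
    A ↦ BA
    B ↦ A
    C ↦ AC

A->BA, B->A, C->AC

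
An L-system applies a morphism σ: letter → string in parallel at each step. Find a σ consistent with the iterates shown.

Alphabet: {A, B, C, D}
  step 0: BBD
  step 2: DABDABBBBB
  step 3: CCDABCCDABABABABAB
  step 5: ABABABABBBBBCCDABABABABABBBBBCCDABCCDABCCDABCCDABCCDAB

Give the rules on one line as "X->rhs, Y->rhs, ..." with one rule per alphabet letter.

A->D, B->AB, C->BB, D->CC

  step 2 ⇒ step 3: DABDABBBBB ⇒ CC·D·AB·CC·D·AB·AB·AB·AB·AB
    A ↦ D
    B ↦ AB
    D ↦ CC
    C ↦ BB  (constrained at step 3)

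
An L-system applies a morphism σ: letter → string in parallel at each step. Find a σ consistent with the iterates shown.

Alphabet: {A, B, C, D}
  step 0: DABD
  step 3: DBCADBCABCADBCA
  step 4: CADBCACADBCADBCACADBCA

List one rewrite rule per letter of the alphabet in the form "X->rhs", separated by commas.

  step 3 ⇒ step 4: DBCADBCABCADBCA ⇒ CA·D·B·CA·CA·D·B·CA·D·B·CA·CA·D·B·CA
    A ↦ CA
    B ↦ D
    C ↦ B
    D ↦ CA

A->CA, B->D, C->B, D->CA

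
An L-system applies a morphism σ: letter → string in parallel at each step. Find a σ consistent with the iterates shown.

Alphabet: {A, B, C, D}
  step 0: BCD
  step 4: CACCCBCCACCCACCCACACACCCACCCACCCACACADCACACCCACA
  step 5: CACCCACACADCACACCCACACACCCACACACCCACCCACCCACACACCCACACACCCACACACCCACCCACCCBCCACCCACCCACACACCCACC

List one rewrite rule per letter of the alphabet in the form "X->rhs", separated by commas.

  step 4 ⇒ step 5: CACCCBCCACCCACCCACACACCCACCCACCCACACADCACACCCACA ⇒ CA·CC·CA·CA·CA·D·CA·CA·CC·CA·CA·CA·CC·CA·CA·CA·CC·CA·CC·CA·CC·CA·CA·CA·CC·CA·CA·CA·CC·CA·CA·CA·CC·CA·CC·CA·CC·CBC·CA·CC·CA·CC·CA·CA·CA·CC·CA·CC
    A ↦ CC
    B ↦ D
    C ↦ CA
    D ↦ CBC

A->CC, B->D, C->CA, D->CBC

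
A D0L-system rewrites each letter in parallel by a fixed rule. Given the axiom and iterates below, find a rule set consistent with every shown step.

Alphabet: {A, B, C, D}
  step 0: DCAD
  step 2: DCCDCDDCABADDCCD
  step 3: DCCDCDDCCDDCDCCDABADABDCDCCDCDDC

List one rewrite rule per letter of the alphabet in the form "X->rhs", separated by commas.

  step 2 ⇒ step 3: DCCDCDDCABADDCCD ⇒ DC·CD·CD·DC·CD·DC·DC·CD·AB·AD·AB·DC·DC·CD·CD·DC
    A ↦ AB
    B ↦ AD
    C ↦ CD
    D ↦ DC

A->AB, B->AD, C->CD, D->DC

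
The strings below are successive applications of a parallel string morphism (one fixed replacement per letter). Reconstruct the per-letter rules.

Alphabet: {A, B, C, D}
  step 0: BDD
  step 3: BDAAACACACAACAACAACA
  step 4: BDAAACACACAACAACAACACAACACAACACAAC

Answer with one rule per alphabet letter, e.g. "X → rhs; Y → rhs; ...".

  step 3 ⇒ step 4: BDAAACACACAACAACAACA ⇒ BD·AA·AC·AC·AC·A·AC·A·AC·A·AC·AC·A·AC·AC·A·AC·AC·A·AC
    A ↦ AC
    B ↦ BD
    C ↦ A
    D ↦ AA

A->AC, B->BD, C->A, D->AA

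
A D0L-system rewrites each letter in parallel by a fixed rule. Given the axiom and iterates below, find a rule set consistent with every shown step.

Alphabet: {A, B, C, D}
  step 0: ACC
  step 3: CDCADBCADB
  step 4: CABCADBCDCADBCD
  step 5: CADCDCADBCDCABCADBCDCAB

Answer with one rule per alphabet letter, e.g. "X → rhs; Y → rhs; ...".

A->D, B->CD, C->CA, D->B

  step 4 ⇒ step 5: CABCADBCDCADBCD ⇒ CA·D·CD·CA·D·B·CD·CA·B·CA·D·B·CD·CA·B
    A ↦ D
    B ↦ CD
    C ↦ CA
    D ↦ B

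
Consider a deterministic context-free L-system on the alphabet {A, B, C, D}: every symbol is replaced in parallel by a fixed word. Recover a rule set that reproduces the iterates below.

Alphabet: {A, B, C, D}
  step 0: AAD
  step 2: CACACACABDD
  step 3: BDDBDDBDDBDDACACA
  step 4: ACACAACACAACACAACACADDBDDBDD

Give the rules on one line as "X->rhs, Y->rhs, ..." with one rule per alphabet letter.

  step 3 ⇒ step 4: BDDBDDBDDBDDACACA ⇒ A·CA·CA·A·CA·CA·A·CA·CA·A·CA·CA·DD·B·DD·B·DD
    A ↦ DD
    B ↦ A
    C ↦ B
    D ↦ CA

A->DD, B->A, C->B, D->CA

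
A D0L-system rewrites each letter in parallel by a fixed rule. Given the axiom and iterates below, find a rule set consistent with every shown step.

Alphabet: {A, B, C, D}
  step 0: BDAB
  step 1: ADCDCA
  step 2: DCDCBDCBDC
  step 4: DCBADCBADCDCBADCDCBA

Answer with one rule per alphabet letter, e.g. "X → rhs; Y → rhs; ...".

A->DC, B->A, C->B, D->DC

  step 1 ⇒ step 2: ADCDCA ⇒ DC·DC·B·DC·B·DC
    A ↦ DC
    C ↦ B
    D ↦ DC
  step 0 ⇒ step 1: BDAB ⇒ A·DC·DC·A
    B ↦ A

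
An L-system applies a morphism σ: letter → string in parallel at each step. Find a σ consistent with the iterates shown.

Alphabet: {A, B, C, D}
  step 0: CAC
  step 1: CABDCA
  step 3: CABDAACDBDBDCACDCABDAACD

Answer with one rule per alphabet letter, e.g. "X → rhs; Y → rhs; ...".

A->BD, B->AA, C->CA, D->CD

  step 0 ⇒ step 1: CAC ⇒ CA·BD·CA
    A ↦ BD
    C ↦ CA
    B ↦ AA  (constrained at step 1)
    D ↦ CD  (constrained at step 1)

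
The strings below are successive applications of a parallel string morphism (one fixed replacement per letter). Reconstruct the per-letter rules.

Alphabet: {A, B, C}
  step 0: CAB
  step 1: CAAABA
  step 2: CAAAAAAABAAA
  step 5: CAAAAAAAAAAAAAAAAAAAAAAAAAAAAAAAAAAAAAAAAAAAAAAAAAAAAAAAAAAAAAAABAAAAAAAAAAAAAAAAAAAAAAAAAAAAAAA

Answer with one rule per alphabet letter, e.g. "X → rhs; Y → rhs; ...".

  step 1 ⇒ step 2: CAAABA ⇒ CA·AA·AA·AA·BA·AA
    A ↦ AA
    B ↦ BA
    C ↦ CA

A->AA, B->BA, C->CA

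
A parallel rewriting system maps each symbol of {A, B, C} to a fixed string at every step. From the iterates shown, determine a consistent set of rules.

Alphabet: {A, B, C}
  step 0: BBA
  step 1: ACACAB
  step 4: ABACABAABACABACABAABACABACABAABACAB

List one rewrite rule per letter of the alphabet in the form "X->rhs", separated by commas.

  step 0 ⇒ step 1: BBA ⇒ AC·AC·AB
    A ↦ AB
    B ↦ AC
    C ↦ A  (constrained at step 1)

A->AB, B->AC, C->A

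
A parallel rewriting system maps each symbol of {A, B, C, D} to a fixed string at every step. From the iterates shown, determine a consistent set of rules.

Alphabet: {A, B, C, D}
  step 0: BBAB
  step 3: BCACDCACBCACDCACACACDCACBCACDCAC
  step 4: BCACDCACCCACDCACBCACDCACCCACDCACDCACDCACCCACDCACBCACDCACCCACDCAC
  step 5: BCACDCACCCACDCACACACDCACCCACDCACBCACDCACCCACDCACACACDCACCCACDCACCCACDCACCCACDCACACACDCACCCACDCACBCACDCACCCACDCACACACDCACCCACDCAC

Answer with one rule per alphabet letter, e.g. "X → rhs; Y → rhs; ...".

A->DC, B->BC, C->AC, D->CC

  step 4 ⇒ step 5: BCACDCACCCACDCACBCACDCACCCACDCACDCACDCACCCACDCACBCACDCACCCACDCAC ⇒ BC·AC·DC·AC·CC·AC·DC·AC·AC·AC·DC·AC·CC·AC·DC·AC·BC·AC·DC·AC·CC·AC·DC·AC·AC·AC·DC·AC·CC·AC·DC·AC·CC·AC·DC·AC·CC·AC·DC·AC·AC·AC·DC·AC·CC·AC·DC·AC·BC·AC·DC·AC·CC·AC·DC·AC·AC·AC·DC·AC·CC·AC·DC·AC
    A ↦ DC
    B ↦ BC
    C ↦ AC
    D ↦ CC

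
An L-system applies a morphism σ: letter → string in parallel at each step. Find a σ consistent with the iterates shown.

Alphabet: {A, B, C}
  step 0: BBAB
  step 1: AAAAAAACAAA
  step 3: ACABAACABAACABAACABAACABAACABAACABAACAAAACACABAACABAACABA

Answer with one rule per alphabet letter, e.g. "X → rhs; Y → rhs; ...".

A->AC, B->AAA, C->ABA

  step 0 ⇒ step 1: BBAB ⇒ AAA·AAA·AC·AAA
    A ↦ AC
    B ↦ AAA
    C ↦ ABA  (constrained at step 1)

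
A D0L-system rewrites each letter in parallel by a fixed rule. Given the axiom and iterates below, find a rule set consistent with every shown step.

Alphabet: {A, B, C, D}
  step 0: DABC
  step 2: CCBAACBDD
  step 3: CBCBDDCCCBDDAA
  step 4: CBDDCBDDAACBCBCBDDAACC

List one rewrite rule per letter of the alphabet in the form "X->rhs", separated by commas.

  step 3 ⇒ step 4: CBCBDDCCCBDDAA ⇒ CB·DD·CB·DD·A·A·CB·CB·CB·DD·A·A·C·C
    A ↦ C
    B ↦ DD
    C ↦ CB
    D ↦ A

A->C, B->DD, C->CB, D->A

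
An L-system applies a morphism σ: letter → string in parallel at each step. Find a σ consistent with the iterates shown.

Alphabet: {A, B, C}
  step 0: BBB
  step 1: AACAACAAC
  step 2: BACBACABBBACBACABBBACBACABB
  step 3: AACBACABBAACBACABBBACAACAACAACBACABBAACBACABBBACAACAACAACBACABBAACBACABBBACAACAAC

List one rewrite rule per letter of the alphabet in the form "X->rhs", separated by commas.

A->BAC, B->AAC, C->ABB

  step 2 ⇒ step 3: BACBACABBBACBACABBBACBACABB ⇒ AAC·BAC·ABB·AAC·BAC·ABB·BAC·AAC·AAC·AAC·BAC·ABB·AAC·BAC·ABB·BAC·AAC·AAC·AAC·BAC·ABB·AAC·BAC·ABB·BAC·AAC·AAC
    A ↦ BAC
    B ↦ AAC
    C ↦ ABB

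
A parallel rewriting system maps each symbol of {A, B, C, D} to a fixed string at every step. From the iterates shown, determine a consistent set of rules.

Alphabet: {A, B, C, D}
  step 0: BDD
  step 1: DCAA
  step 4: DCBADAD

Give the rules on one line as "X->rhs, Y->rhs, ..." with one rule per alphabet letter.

  step 0 ⇒ step 1: BDD ⇒ DC·A·A
    B ↦ DC
    D ↦ A
    A ↦ B  (constrained at step 1)
    C ↦ D  (constrained at step 1)

A->B, B->DC, C->D, D->A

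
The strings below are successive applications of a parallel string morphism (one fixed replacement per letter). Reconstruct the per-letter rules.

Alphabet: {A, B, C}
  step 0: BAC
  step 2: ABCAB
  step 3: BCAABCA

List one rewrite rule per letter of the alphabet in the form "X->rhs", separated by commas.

A->B, B->CA, C->A

  step 2 ⇒ step 3: ABCAB ⇒ B·CA·A·B·CA
    A ↦ B
    B ↦ CA
    C ↦ A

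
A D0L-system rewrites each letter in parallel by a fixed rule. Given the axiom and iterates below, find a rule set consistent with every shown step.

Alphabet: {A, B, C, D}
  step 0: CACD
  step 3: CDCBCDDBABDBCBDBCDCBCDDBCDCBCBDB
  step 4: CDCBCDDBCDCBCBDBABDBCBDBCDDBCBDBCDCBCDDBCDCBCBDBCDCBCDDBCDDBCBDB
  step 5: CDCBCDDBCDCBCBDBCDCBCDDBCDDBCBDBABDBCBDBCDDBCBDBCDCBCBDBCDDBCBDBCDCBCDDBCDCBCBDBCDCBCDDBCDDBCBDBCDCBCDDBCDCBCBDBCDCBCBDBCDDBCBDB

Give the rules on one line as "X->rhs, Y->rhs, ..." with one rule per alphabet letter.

  step 4 ⇒ step 5: CDCBCDDBCDCBCBDBABDBCBDBCDDBCBDBCDCBCDDBCDCBCBDBCDCBCDDBCDDBCBDB ⇒ CD·CB·CD·DB·CD·CB·CB·DB·CD·CB·CD·DB·CD·DB·CB·DB·AB·DB·CB·DB·CD·DB·CB·DB·CD·CB·CB·DB·CD·DB·CB·DB·CD·CB·CD·DB·CD·CB·CB·DB·CD·CB·CD·DB·CD·DB·CB·DB·CD·CB·CD·DB·CD·CB·CB·DB·CD·CB·CB·DB·CD·DB·CB·DB
    A ↦ AB
    B ↦ DB
    C ↦ CD
    D ↦ CB

A->AB, B->DB, C->CD, D->CB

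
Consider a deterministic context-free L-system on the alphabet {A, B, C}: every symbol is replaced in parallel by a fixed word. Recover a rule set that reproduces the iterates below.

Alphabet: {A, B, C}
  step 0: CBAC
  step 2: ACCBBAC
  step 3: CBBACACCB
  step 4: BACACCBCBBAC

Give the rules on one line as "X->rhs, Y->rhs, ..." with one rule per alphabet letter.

  step 3 ⇒ step 4: CBBACACCB ⇒ B·AC·AC·C·B·C·B·B·AC
    A ↦ C
    B ↦ AC
    C ↦ B

A->C, B->AC, C->B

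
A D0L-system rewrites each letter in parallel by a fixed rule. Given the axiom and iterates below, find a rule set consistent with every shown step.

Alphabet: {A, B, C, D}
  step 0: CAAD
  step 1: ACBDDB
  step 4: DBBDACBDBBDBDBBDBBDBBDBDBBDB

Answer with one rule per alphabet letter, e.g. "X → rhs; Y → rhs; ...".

  step 0 ⇒ step 1: CAAD ⇒ ACB·D·D·B
    A ↦ D
    C ↦ ACB
    D ↦ B
    B ↦ DB  (constrained at step 1)

A->D, B->DB, C->ACB, D->B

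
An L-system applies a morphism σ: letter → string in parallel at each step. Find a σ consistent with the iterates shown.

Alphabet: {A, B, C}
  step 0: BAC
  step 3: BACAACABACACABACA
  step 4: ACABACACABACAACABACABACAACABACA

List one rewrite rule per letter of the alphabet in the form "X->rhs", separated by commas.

A->CA, B->A, C->BA

  step 3 ⇒ step 4: BACAACABACACABACA ⇒ A·CA·BA·CA·CA·BA·CA·A·CA·BA·CA·BA·CA·A·CA·BA·CA
    A ↦ CA
    B ↦ A
    C ↦ BA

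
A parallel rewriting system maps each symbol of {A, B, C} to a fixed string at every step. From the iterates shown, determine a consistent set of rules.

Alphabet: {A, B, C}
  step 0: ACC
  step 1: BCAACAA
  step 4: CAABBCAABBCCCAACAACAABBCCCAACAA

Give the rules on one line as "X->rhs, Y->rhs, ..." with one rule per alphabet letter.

A->B, B->C, C->CAA

  step 0 ⇒ step 1: ACC ⇒ B·CAA·CAA
    A ↦ B
    C ↦ CAA
    B ↦ C  (constrained at step 1)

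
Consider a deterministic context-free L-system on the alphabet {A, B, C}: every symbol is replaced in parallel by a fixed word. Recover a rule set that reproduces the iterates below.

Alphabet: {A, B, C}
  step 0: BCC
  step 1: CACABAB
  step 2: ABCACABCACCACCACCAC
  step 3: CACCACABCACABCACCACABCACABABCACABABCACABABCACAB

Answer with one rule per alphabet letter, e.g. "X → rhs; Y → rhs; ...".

  step 2 ⇒ step 3: ABCACABCACCACCACCAC ⇒ CAC·CAC·AB·CAC·AB·CAC·CAC·AB·CAC·AB·AB·CAC·AB·AB·CAC·AB·AB·CAC·AB
    A ↦ CAC
    B ↦ CAC
    C ↦ AB

A->CAC, B->CAC, C->AB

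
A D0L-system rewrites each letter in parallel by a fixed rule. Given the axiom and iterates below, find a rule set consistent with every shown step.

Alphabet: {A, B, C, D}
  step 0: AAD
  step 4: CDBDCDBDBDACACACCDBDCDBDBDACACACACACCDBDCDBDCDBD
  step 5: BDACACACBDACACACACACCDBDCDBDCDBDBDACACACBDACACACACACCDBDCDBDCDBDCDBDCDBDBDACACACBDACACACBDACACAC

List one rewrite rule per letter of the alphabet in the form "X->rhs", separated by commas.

  step 4 ⇒ step 5: CDBDCDBDBDACACACCDBDCDBDBDACACACACACCDBDCDBDCDBD ⇒ BD·AC·AC·AC·BD·AC·AC·AC·AC·AC·CD·BD·CD·BD·CD·BD·BD·AC·AC·AC·BD·AC·AC·AC·AC·AC·CD·BD·CD·BD·CD·BD·CD·BD·CD·BD·BD·AC·AC·AC·BD·AC·AC·AC·BD·AC·AC·AC
    A ↦ CD
    B ↦ AC
    C ↦ BD
    D ↦ AC

A->CD, B->AC, C->BD, D->AC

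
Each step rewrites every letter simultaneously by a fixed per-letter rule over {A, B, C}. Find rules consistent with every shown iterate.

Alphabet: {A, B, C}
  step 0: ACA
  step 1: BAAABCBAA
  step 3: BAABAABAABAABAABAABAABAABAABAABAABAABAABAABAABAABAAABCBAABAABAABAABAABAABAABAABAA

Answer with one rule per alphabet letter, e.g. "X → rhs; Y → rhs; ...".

A->BAA, B->BAA, C->ABC

  step 0 ⇒ step 1: ACA ⇒ BAA·ABC·BAA
    A ↦ BAA
    C ↦ ABC
    B ↦ BAA  (constrained at step 1)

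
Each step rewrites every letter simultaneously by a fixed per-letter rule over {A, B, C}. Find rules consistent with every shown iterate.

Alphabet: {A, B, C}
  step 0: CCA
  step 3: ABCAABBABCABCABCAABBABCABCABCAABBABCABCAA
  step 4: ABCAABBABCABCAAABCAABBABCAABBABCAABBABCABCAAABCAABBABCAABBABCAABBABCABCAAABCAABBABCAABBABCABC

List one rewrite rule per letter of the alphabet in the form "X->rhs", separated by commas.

  step 3 ⇒ step 4: ABCAABBABCABCABCAABBABCABCABCAABBABCABCAA ⇒ ABC·A·ABB·ABC·ABC·A·A·ABC·A·ABB·ABC·A·ABB·ABC·A·ABB·ABC·ABC·A·A·ABC·A·ABB·ABC·A·ABB·ABC·A·ABB·ABC·ABC·A·A·ABC·A·ABB·ABC·A·ABB·ABC·ABC
    A ↦ ABC
    B ↦ A
    C ↦ ABB

A->ABC, B->A, C->ABB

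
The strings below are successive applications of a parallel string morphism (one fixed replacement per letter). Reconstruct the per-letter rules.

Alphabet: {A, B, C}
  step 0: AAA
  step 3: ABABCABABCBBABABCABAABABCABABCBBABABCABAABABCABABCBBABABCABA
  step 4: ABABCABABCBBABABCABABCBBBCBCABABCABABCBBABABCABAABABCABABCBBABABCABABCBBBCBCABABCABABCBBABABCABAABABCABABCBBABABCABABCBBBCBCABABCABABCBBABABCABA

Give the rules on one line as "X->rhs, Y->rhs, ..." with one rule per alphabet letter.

  step 3 ⇒ step 4: ABABCABABCBBABABCABAABABCABABCBBABABCABAABABCABABCBBABABCABA ⇒ ABA·BC·ABA·BC·BB·ABA·BC·ABA·BC·BB·BC·BC·ABA·BC·ABA·BC·BB·ABA·BC·ABA·ABA·BC·ABA·BC·BB·ABA·BC·ABA·BC·BB·BC·BC·ABA·BC·ABA·BC·BB·ABA·BC·ABA·ABA·BC·ABA·BC·BB·ABA·BC·ABA·BC·BB·BC·BC·ABA·BC·ABA·BC·BB·ABA·BC·ABA
    A ↦ ABA
    B ↦ BC
    C ↦ BB

A->ABA, B->BC, C->BB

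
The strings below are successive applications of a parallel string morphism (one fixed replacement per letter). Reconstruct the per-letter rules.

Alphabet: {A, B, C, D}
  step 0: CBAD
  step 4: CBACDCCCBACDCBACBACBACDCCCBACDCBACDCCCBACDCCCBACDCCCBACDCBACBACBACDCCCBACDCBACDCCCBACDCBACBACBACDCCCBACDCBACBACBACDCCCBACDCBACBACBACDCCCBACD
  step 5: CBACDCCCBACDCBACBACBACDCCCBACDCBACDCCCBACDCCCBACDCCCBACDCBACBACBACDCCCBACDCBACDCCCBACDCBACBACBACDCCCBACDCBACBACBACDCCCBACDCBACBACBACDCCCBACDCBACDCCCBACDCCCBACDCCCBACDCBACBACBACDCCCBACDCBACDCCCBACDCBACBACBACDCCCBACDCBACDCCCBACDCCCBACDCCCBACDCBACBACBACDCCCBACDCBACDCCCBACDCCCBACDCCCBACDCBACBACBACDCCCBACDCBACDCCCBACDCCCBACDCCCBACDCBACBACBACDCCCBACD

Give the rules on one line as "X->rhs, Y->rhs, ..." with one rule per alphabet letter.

A->DCC, B->C, C->CBA, D->CD

  step 4 ⇒ step 5: CBACDCCCBACDCBACBACBACDCCCBACDCBACDCCCBACDCCCBACDCCCBACDCBACBACBACDCCCBACDCBACDCCCBACDCBACBACBACDCCCBACDCBACBACBACDCCCBACDCBACBACBACDCCCBACD ⇒ CBA·C·DCC·CBA·CD·CBA·CBA·CBA·C·DCC·CBA·CD·CBA·C·DCC·CBA·C·DCC·CBA·C·DCC·CBA·CD·CBA·CBA·CBA·C·DCC·CBA·CD·CBA·C·DCC·CBA·CD·CBA·CBA·CBA·C·DCC·CBA·CD·CBA·CBA·CBA·C·DCC·CBA·CD·CBA·CBA·CBA·C·DCC·CBA·CD·CBA·C·DCC·CBA·C·DCC·CBA·C·DCC·CBA·CD·CBA·CBA·CBA·C·DCC·CBA·CD·CBA·C·DCC·CBA·CD·CBA·CBA·CBA·C·DCC·CBA·CD·CBA·C·DCC·CBA·C·DCC·CBA·C·DCC·CBA·CD·CBA·CBA·CBA·C·DCC·CBA·CD·CBA·C·DCC·CBA·C·DCC·CBA·C·DCC·CBA·CD·CBA·CBA·CBA·C·DCC·CBA·CD·CBA·C·DCC·CBA·C·DCC·CBA·C·DCC·CBA·CD·CBA·CBA·CBA·C·DCC·CBA·CD
    A ↦ DCC
    B ↦ C
    C ↦ CBA
    D ↦ CD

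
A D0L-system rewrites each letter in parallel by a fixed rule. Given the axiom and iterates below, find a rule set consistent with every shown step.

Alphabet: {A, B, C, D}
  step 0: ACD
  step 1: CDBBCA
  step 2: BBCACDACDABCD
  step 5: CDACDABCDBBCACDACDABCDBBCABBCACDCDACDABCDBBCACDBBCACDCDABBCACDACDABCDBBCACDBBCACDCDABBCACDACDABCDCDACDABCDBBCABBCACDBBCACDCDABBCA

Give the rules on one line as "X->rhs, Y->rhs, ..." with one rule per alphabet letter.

A->CD, B->CDA, C->B, D->BCA

  step 1 ⇒ step 2: CDBBCA ⇒ B·BCA·CDA·CDA·B·CD
    A ↦ CD
    B ↦ CDA
    C ↦ B
    D ↦ BCA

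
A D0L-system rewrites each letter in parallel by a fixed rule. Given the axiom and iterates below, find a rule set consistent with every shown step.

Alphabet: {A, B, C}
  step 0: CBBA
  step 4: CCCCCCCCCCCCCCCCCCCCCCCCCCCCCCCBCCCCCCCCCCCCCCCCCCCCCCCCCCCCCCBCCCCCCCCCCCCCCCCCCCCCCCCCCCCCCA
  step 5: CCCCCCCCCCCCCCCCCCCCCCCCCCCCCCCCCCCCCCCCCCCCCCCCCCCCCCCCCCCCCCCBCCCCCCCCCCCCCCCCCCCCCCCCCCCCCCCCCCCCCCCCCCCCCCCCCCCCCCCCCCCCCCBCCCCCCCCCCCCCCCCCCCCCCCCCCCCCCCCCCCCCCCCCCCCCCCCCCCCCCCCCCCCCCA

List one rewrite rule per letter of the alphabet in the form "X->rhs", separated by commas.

A->CA, B->CBC, C->CC

  step 4 ⇒ step 5: CCCCCCCCCCCCCCCCCCCCCCCCCCCCCCCBCCCCCCCCCCCCCCCCCCCCCCCCCCCCCCBCCCCCCCCCCCCCCCCCCCCCCCCCCCCCCA ⇒ CC·CC·CC·CC·CC·CC·CC·CC·CC·CC·CC·CC·CC·CC·CC·CC·CC·CC·CC·CC·CC·CC·CC·CC·CC·CC·CC·CC·CC·CC·CC·CBC·CC·CC·CC·CC·CC·CC·CC·CC·CC·CC·CC·CC·CC·CC·CC·CC·CC·CC·CC·CC·CC·CC·CC·CC·CC·CC·CC·CC·CC·CC·CBC·CC·CC·CC·CC·CC·CC·CC·CC·CC·CC·CC·CC·CC·CC·CC·CC·CC·CC·CC·CC·CC·CC·CC·CC·CC·CC·CC·CC·CC·CC·CA
    A ↦ CA
    B ↦ CBC
    C ↦ CC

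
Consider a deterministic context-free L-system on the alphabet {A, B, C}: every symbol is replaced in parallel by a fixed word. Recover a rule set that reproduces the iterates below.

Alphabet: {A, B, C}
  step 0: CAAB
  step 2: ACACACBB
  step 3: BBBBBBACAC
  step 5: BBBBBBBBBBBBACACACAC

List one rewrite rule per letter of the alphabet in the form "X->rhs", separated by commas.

  step 2 ⇒ step 3: ACACACBB ⇒ B·B·B·B·B·B·AC·AC
    A ↦ B
    B ↦ AC
    C ↦ B

A->B, B->AC, C->B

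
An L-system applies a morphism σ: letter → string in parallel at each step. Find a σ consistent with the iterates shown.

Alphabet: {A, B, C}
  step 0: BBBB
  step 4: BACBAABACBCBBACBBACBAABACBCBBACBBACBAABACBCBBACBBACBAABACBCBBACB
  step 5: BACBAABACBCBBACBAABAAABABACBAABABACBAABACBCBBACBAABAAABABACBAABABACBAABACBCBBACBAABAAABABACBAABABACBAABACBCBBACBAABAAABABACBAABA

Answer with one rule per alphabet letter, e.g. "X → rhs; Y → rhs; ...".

A->CB, B->BA, C->AA

  step 4 ⇒ step 5: BACBAABACBCBBACBBACBAABACBCBBACBBACBAABACBCBBACBBACBAABACBCBBACB ⇒ BA·CB·AA·BA·CB·CB·BA·CB·AA·BA·AA·BA·BA·CB·AA·BA·BA·CB·AA·BA·CB·CB·BA·CB·AA·BA·AA·BA·BA·CB·AA·BA·BA·CB·AA·BA·CB·CB·BA·CB·AA·BA·AA·BA·BA·CB·AA·BA·BA·CB·AA·BA·CB·CB·BA·CB·AA·BA·AA·BA·BA·CB·AA·BA
    A ↦ CB
    B ↦ BA
    C ↦ AA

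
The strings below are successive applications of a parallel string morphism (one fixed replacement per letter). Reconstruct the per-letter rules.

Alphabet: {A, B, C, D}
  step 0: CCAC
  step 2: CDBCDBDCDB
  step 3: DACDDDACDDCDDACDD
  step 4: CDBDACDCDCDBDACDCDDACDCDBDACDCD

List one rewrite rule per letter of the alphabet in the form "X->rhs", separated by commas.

  step 3 ⇒ step 4: DACDDDACDDCDDACDD ⇒ CD·B·DA·CD·CD·CD·B·DA·CD·CD·DA·CD·CD·B·DA·CD·CD
    A ↦ B
    C ↦ DA
    D ↦ CD
  step 2 ⇒ step 3: CDBCDBDCDB ⇒ DA·CD·D·DA·CD·D·CD·DA·CD·D
    B ↦ D

A->B, B->D, C->DA, D->CD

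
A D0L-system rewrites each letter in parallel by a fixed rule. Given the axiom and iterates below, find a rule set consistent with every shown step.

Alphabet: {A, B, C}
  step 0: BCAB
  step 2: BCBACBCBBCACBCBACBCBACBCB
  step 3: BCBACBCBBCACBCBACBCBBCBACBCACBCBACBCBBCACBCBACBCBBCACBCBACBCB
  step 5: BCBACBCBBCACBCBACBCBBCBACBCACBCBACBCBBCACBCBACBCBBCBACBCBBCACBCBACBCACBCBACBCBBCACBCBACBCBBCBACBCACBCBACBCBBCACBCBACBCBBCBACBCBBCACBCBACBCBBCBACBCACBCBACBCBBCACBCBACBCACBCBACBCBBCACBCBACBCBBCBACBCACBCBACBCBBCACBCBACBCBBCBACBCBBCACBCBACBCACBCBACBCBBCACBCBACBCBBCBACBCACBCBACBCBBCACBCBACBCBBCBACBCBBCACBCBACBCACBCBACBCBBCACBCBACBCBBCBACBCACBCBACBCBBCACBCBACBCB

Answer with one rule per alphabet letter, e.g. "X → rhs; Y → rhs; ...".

  step 2 ⇒ step 3: BCBACBCBBCACBCBACBCBACBCB ⇒ BCB·AC·BCB·BC·AC·BCB·AC·BCB·BCB·AC·BC·AC·BCB·AC·BCB·BC·AC·BCB·AC·BCB·BC·AC·BCB·AC·BCB
    A ↦ BC
    B ↦ BCB
    C ↦ AC

A->BC, B->BCB, C->AC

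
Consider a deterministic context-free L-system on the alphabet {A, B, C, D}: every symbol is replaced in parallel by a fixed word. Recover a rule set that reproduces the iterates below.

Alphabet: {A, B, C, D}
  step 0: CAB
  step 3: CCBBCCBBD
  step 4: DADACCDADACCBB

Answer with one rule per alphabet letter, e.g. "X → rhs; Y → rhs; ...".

A->D, B->C, C->DA, D->BB

  step 3 ⇒ step 4: CCBBCCBBD ⇒ DA·DA·C·C·DA·DA·C·C·BB
    B ↦ C
    C ↦ DA
    D ↦ BB
    A ↦ D  (constrained at step 0)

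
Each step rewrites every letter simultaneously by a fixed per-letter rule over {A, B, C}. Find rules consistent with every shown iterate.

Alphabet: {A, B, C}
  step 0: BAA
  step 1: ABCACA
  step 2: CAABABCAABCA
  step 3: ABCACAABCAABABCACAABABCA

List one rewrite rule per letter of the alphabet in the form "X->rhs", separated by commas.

  step 2 ⇒ step 3: CAABABCAABCA ⇒ AB·CA·CA·AB·CA·AB·AB·CA·CA·AB·AB·CA
    A ↦ CA
    B ↦ AB
    C ↦ AB

A->CA, B->AB, C->AB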